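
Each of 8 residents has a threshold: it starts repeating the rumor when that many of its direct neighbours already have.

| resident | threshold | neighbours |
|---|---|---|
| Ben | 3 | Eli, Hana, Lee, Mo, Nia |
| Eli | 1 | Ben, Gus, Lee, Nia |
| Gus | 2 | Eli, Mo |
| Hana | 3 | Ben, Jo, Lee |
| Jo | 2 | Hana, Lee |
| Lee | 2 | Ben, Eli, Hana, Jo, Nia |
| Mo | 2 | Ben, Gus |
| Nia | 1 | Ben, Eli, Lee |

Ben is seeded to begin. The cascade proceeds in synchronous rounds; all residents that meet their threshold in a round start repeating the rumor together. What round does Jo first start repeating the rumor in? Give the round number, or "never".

never

Round 1 — Ben starts repeating the rumor (initial).
Round 2 — checking thresholds:
  Eli: 1 of 4 neighbours ≥ 1, starts repeating the rumor.
  Hana: 1 of 3 neighbours < 3, holds.
  Lee: 1 of 5 neighbours < 2, holds.
  Mo: 1 of 2 neighbours < 2, holds.
  Nia: 1 of 3 neighbours ≥ 1, starts repeating the rumor.
Round 3 — checking thresholds:
  Gus: 1 of 2 neighbours < 2, holds.
  Hana: 1 of 3 neighbours < 3, holds.
  Lee: 3 of 5 neighbours ≥ 2, starts repeating the rumor.
  Mo: 1 of 2 neighbours < 2, holds.
Round 4 — no new spreads; cascade stops.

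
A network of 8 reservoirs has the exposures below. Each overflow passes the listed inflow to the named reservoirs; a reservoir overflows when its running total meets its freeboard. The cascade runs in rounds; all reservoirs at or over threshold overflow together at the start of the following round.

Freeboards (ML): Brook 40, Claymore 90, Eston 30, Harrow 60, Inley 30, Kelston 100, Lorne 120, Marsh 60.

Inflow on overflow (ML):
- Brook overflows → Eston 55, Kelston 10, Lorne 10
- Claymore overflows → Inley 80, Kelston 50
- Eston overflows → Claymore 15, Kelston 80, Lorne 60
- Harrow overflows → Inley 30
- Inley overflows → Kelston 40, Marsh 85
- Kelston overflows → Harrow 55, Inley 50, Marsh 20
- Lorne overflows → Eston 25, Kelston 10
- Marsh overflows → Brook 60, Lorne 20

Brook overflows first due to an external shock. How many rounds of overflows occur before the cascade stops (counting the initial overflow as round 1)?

Round 1 — Brook overflows (initial).
  Eston: +55 → 55 ≥ 30
  Kelston: +10 → 10 < 100
  Lorne: +10 → 10 < 120
Round 2 — Eston overflows.
  Claymore: +15 → 15 < 90
  Kelston: +80 → 90 < 100
  Lorne: +60 → 70 < 120
No further overflows.

2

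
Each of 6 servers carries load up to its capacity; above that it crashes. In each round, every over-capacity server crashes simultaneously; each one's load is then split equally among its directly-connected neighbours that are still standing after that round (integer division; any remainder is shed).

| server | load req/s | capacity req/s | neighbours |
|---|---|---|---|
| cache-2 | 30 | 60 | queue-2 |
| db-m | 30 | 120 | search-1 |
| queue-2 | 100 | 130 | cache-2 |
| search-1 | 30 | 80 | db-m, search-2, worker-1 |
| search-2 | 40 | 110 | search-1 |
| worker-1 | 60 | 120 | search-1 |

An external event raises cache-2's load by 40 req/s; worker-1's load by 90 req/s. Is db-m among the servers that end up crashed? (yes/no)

Round 1 — cache-2 at 70 > 60; worker-1 at 150 > 120. cache-2, worker-1 crash.
  cache-2 sheds 70 req/s to queue-2: 70 each.
    queue-2: 100+70 = 170 > 130
  worker-1 sheds 150 req/s to search-1: 150 each.
    search-1: 30+150 = 180 > 80
Round 2 — queue-2, search-1 crash.
  queue-2 sheds 170 req/s: no online neighbours, lost.
  search-1 sheds 180 req/s to db-m, search-2: 90 each.
    db-m: 30+90 = 120 ≤ 120
    search-2: 40+90 = 130 > 110
Round 3 — search-2 crashes.
  search-2 sheds 130 req/s: no online neighbours, lost.
No further crashes.

no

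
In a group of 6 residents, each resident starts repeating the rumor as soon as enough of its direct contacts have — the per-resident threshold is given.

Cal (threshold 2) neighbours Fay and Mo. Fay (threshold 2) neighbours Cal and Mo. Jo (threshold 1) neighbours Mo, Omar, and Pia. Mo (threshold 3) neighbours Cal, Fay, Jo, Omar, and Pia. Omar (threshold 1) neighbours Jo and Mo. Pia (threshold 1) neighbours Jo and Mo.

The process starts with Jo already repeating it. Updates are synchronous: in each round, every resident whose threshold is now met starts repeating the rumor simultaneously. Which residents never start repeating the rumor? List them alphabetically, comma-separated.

Cal, Fay

Round 1 — Jo starts repeating the rumor (initial).
Round 2 — checking thresholds:
  Mo: 1 of 5 neighbours < 3, below threshold.
  Omar: 1 of 2 neighbours ≥ 1, starts repeating the rumor.
  Pia: 1 of 2 neighbours ≥ 1, starts repeating the rumor.
Round 3 — checking thresholds:
  Mo: 3 of 5 neighbours ≥ 3, starts repeating the rumor.
Round 4 — no new spreads; cascade stops.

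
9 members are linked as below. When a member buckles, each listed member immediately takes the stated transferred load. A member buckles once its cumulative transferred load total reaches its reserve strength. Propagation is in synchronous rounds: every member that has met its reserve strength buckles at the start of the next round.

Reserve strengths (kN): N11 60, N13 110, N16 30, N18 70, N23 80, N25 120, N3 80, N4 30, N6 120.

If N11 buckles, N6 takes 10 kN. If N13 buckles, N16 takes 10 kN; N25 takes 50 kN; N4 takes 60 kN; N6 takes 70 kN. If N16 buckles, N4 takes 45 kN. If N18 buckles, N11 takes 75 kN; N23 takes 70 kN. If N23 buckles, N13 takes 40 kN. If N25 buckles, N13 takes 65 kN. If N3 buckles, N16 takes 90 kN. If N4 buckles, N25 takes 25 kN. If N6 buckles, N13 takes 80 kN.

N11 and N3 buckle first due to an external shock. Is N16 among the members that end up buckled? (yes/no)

yes

Round 1 — N11, N3 buckle (initial).
  N16: +90 → 90 ≥ 30
  N6: +10 → 10 < 120
Round 2 — N16 buckles.
  N4: +45 → 45 ≥ 30
Round 3 — N4 buckles.
  N25: +25 → 25 < 120
No further bucklings.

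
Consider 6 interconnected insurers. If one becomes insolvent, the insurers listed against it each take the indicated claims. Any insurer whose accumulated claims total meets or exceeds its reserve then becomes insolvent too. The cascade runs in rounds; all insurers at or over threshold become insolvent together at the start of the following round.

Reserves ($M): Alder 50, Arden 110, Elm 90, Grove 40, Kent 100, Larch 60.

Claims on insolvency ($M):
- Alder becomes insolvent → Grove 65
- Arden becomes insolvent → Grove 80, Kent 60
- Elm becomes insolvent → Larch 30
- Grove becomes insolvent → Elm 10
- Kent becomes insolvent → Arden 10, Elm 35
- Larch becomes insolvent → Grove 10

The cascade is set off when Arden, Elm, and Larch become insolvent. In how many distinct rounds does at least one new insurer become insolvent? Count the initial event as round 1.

Round 1 — Arden, Elm, Larch become insolvent (initial).
  Grove: +80+10 → 90 ≥ 40
  Kent: +60 → 60 < 100
Round 2 — Grove becomes insolvent.
No further insolvencies.

2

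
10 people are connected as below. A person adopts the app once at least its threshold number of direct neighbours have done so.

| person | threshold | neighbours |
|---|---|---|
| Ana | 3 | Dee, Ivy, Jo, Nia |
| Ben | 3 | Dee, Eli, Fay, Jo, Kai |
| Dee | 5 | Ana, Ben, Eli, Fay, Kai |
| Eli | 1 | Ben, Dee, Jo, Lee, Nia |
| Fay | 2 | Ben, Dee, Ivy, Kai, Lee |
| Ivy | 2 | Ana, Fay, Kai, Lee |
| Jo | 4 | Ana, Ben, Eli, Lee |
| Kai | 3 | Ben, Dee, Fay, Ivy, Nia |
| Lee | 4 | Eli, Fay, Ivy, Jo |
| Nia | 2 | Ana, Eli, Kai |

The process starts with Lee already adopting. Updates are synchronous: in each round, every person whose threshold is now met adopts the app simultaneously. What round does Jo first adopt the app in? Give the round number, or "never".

Round 1 — Lee adopts the app (initial).
Round 2 — checking thresholds:
  Eli: 1 of 5 neighbours ≥ 1, adopts the app.
  Fay: 1 of 5 neighbours < 2, not yet.
  Ivy: 1 of 4 neighbours < 2, not yet.
  Jo: 1 of 4 neighbours < 4, not yet.
Round 3 — no new adoptions; cascade stops.

never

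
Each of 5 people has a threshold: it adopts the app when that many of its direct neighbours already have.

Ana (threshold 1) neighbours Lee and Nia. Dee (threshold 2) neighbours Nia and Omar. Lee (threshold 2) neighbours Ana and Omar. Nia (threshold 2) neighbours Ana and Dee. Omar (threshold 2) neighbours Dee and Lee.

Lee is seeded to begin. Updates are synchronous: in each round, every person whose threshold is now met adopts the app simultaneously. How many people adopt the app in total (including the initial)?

Round 1 — Lee adopts the app (initial).
Round 2 — checking thresholds:
  Ana: 1 of 2 neighbours ≥ 1, adopts the app.
  Omar: 1 of 2 neighbours < 2, holds.
Round 3 — no new adoptions; cascade stops.

2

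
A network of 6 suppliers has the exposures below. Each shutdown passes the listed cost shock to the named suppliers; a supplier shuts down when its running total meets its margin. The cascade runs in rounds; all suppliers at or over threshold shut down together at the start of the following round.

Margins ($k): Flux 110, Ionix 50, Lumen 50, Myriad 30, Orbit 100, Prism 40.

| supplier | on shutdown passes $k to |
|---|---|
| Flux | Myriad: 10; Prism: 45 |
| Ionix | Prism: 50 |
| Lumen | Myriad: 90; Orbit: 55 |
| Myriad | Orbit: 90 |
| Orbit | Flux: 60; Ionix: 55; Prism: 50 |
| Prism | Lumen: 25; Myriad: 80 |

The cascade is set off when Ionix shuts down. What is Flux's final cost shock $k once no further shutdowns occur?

0

Round 1 — Ionix shuts down (initial).
  Prism: +50 → 50 ≥ 40
Round 2 — Prism shuts down.
  Lumen: +25 → 25 < 50
  Myriad: +80 → 80 ≥ 30
Round 3 — Myriad shuts down.
  Orbit: +90 → 90 < 100
No further shutdowns.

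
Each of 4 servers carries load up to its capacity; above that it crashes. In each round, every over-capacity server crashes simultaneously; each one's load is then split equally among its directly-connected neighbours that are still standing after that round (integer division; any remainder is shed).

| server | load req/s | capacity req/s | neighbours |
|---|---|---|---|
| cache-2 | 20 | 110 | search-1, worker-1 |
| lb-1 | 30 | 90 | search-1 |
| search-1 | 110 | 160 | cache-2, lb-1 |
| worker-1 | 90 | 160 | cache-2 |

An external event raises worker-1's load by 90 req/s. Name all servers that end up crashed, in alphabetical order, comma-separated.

cache-2, lb-1, search-1, worker-1

Round 1 — worker-1 at 180 > 160. worker-1 crashes.
  worker-1 sheds 180 req/s to cache-2: 180 each.
    cache-2: 20+180 = 200 > 110
Round 2 — cache-2 crashes.
  cache-2 sheds 200 req/s to search-1: 200 each.
    search-1: 110+200 = 310 > 160
Round 3 — search-1 crashes.
  search-1 sheds 310 req/s to lb-1: 310 each.
    lb-1: 30+310 = 340 > 90
Round 4 — lb-1 crashes.
  lb-1 sheds 340 req/s: no online neighbours, lost.
No further crashes.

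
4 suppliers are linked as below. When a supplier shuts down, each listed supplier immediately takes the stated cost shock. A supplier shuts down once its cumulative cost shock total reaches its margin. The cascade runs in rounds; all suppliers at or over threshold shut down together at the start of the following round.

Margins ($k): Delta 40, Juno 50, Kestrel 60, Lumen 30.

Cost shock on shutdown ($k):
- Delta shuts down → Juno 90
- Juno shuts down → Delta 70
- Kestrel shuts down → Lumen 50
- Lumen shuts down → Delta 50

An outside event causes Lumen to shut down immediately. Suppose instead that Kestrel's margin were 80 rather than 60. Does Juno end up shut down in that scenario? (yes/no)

yes

With Kestrel's margin at 80:
Round 1 — Lumen shuts down (initial).
  Delta: +50 → 50 ≥ 40
Round 2 — Delta shuts down.
  Juno: +90 → 90 ≥ 50
Round 3 — Juno shuts down.
No further shutdowns.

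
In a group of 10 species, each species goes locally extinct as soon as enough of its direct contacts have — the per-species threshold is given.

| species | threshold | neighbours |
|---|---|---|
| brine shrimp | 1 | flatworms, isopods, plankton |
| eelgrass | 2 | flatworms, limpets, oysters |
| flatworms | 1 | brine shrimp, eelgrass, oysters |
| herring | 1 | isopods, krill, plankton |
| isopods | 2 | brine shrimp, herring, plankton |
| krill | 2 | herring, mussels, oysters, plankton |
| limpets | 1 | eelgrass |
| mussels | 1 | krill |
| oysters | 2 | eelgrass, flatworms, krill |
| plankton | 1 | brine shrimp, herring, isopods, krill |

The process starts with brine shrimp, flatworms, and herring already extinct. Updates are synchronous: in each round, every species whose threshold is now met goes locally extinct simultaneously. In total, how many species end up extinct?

10

Round 1 — brine shrimp, flatworms, herring go locally extinct (initial).
Round 2 — checking thresholds:
  eelgrass: 1 of 3 neighbours < 2, not yet.
  isopods: 2 of 3 neighbours ≥ 2, goes locally extinct.
  krill: 1 of 4 neighbours < 2, not yet.
  oysters: 1 of 3 neighbours < 2, not yet.
  plankton: 2 of 4 neighbours ≥ 1, goes locally extinct.
Round 3 — checking thresholds:
  eelgrass: 1 of 3 neighbours < 2, not yet.
  krill: 2 of 4 neighbours ≥ 2, goes locally extinct.
  oysters: 1 of 3 neighbours < 2, not yet.
Round 4 — checking thresholds:
  eelgrass: 1 of 3 neighbours < 2, not yet.
  mussels: 1 of 1 neighbours ≥ 1, goes locally extinct.
  oysters: 2 of 3 neighbours ≥ 2, goes locally extinct.
Round 5 — checking thresholds:
  eelgrass: 2 of 3 neighbours ≥ 2, goes locally extinct.
Round 6 — checking thresholds:
  limpets: 1 of 1 neighbours ≥ 1, goes locally extinct.
Round 7 — no new extinctions; cascade stops.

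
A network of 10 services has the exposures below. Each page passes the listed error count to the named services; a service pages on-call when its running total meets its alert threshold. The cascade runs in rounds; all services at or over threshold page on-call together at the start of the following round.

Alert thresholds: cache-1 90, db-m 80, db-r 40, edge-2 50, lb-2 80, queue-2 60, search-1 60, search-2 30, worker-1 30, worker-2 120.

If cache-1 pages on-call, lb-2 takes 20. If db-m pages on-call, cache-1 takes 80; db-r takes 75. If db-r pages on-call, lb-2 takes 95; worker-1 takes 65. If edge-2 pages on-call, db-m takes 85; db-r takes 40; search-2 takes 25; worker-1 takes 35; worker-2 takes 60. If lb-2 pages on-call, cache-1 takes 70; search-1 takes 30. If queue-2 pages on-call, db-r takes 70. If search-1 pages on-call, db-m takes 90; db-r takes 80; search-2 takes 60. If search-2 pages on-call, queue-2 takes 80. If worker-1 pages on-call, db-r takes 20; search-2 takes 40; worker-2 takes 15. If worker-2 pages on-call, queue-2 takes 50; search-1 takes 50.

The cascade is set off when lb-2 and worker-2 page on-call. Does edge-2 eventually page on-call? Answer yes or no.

no

Round 1 — lb-2, worker-2 page on-call (initial).
  cache-1: +70 → 70 < 90
  queue-2: +50 → 50 < 60
  search-1: +30+50 → 80 ≥ 60
Round 2 — search-1 pages on-call.
  db-m: +90 → 90 ≥ 80
  db-r: +80 → 80 ≥ 40
  search-2: +60 → 60 ≥ 30
Round 3 — db-m, db-r, search-2 page on-call.
  cache-1: +80 → 150 ≥ 90
  queue-2: +80 → 130 ≥ 60
  worker-1: +65 → 65 ≥ 30
Round 4 — cache-1, queue-2, worker-1 page on-call.
No further pages.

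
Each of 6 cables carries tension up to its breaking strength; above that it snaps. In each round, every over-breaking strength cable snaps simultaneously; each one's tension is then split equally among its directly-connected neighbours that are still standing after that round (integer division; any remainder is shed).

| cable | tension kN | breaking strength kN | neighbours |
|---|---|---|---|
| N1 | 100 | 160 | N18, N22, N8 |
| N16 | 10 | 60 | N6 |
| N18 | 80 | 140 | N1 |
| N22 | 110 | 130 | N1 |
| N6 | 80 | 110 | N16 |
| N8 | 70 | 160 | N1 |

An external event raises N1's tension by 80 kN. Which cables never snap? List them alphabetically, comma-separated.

N16, N18, N6, N8

Round 1 — N1 at 180 > 160. N1 snaps.
  N1 sheds 180 kN to N18, N22, N8: 60 each.
    N18: 80+60 = 140 ≤ 140
    N22: 110+60 = 170 > 130
    N8: 70+60 = 130 ≤ 160
Round 2 — N22 snaps.
  N22 sheds 170 kN: no online neighbours, lost.
No further breaks.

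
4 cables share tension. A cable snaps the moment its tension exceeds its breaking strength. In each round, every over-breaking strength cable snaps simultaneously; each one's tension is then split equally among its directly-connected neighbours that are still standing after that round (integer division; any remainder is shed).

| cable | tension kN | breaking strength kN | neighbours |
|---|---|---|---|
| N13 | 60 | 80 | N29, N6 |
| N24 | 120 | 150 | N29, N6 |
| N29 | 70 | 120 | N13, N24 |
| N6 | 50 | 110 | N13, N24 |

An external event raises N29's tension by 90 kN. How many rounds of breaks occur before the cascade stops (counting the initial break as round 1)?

Round 1 — N29 at 160 > 120. N29 snaps.
  N29 sheds 160 kN to N13, N24: 80 each.
    N13: 60+80 = 140 > 80
    N24: 120+80 = 200 > 150
Round 2 — N13, N24 snap.
  N13 sheds 140 kN to N6: 140 each.
    N6: 50+140 = 190 > 110
  N24 sheds 200 kN to N6: 200 each.
    N6: 190+200 = 390 > 110
Round 3 — N6 snaps.
  N6 sheds 390 kN: no online neighbours, lost.
No further breaks.

3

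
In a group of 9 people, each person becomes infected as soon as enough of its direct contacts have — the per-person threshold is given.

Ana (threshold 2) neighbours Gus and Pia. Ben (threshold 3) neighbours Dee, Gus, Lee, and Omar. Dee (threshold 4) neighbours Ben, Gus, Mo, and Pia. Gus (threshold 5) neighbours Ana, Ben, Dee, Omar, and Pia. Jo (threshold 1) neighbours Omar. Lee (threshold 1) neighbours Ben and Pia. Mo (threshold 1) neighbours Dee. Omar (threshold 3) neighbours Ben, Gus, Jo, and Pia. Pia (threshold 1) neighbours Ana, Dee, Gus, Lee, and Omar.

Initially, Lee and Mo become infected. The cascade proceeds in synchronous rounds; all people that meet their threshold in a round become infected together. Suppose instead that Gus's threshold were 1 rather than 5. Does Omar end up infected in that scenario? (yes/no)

With Gus's threshold at 1:
Round 1 — Lee, Mo become infected (initial).
Round 2 — checking thresholds:
  Ben: 1 of 4 neighbours < 3, below threshold.
  Dee: 1 of 4 neighbours < 4, below threshold.
  Pia: 1 of 5 neighbours ≥ 1, becomes infected.
Round 3 — checking thresholds:
  Ana: 1 of 2 neighbours < 2, below threshold.
  Ben: 1 of 4 neighbours < 3, below threshold.
  Dee: 2 of 4 neighbours < 4, below threshold.
  Gus: 1 of 5 neighbours ≥ 1, becomes infected.
  Omar: 1 of 4 neighbours < 3, below threshold.
Round 4 — checking thresholds:
  Ana: 2 of 2 neighbours ≥ 2, becomes infected.
  Ben: 2 of 4 neighbours < 3, below threshold.
  Dee: 3 of 4 neighbours < 4, below threshold.
  Omar: 2 of 4 neighbours < 3, below threshold.
Round 5 — no new infections; cascade stops.

no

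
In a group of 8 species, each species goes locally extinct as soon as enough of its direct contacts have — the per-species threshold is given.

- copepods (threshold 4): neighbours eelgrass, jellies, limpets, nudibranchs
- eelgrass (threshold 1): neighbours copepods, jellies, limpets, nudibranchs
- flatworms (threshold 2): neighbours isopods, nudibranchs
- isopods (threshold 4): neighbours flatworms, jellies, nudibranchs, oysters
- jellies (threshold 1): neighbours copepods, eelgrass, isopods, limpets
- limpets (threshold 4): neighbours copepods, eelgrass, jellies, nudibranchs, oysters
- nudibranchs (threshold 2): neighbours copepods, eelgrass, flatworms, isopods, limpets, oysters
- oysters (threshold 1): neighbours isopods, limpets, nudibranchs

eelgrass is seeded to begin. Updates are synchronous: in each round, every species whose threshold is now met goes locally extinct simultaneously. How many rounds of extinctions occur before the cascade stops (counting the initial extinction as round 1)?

2

Round 1 — eelgrass goes locally extinct (initial).
Round 2 — checking thresholds:
  copepods: 1 of 4 neighbours < 4, below threshold.
  jellies: 1 of 4 neighbours ≥ 1, goes locally extinct.
  limpets: 1 of 5 neighbours < 4, below threshold.
  nudibranchs: 1 of 6 neighbours < 2, below threshold.
Round 3 — no new extinctions; cascade stops.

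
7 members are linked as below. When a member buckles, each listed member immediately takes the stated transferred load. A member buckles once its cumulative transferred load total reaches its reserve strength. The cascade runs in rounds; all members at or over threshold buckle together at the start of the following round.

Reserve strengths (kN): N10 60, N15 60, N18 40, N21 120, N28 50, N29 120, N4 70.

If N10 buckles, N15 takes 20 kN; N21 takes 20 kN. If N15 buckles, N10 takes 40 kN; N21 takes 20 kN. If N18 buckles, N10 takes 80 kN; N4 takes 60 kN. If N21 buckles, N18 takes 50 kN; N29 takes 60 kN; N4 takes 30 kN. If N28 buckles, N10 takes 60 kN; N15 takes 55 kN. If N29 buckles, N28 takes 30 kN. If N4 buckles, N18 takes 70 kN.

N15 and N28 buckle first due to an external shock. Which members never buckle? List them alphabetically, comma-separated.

N18, N21, N29, N4

Round 1 — N15, N28 buckle (initial).
  N10: +40+60 → 100 ≥ 60
  N21: +20 → 20 < 120
Round 2 — N10 buckles.
  N21: +20 → 40 < 120
No further bucklings.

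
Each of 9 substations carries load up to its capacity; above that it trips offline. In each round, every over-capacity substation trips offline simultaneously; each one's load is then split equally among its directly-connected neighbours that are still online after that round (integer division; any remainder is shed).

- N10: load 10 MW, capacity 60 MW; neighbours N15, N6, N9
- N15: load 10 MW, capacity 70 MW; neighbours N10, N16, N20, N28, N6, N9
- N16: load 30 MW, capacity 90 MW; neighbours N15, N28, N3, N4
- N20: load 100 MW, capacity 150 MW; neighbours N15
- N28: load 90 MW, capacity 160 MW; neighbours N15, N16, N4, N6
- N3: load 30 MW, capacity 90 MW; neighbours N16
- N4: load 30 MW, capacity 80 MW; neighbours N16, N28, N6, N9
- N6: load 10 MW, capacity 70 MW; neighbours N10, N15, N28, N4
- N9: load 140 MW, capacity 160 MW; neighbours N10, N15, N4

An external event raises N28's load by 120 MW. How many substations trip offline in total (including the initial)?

8

Round 1 — N28 at 210 > 160. N28 trips offline.
  N28 sheds 210 MW to N15, N16, N4, N6: 52 each (2 lost).
    N15: 10+52 = 62 ≤ 70
    N16: 30+52 = 82 ≤ 90
    N4: 30+52 = 82 > 80
    N6: 10+52 = 62 ≤ 70
Round 2 — N4 trips offline.
  N4 sheds 82 MW to N16, N6, N9: 27 each (1 lost).
    N16: 82+27 = 109 > 90
    N6: 62+27 = 89 > 70
    N9: 140+27 = 167 > 160
Round 3 — N16, N6, N9 trip offline.
  N16 sheds 109 MW to N15, N3: 54 each (1 lost).
    N15: 62+54 = 116 > 70
    N3: 30+54 = 84 ≤ 90
  N6 sheds 89 MW to N10, N15: 44 each (1 lost).
    N10: 10+44 = 54 ≤ 60
    N15: 116+44 = 160 > 70
  N9 sheds 167 MW to N10, N15: 83 each (1 lost).
    N10: 54+83 = 137 > 60
    N15: 160+83 = 243 > 70
Round 4 — N10, N15 trip offline.
  N10 sheds 137 MW: no online neighbours, lost.
  N15 sheds 243 MW to N20: 243 each.
    N20: 100+243 = 343 > 150
Round 5 — N20 trips offline.
  N20 sheds 343 MW: no online neighbours, lost.
No further trips.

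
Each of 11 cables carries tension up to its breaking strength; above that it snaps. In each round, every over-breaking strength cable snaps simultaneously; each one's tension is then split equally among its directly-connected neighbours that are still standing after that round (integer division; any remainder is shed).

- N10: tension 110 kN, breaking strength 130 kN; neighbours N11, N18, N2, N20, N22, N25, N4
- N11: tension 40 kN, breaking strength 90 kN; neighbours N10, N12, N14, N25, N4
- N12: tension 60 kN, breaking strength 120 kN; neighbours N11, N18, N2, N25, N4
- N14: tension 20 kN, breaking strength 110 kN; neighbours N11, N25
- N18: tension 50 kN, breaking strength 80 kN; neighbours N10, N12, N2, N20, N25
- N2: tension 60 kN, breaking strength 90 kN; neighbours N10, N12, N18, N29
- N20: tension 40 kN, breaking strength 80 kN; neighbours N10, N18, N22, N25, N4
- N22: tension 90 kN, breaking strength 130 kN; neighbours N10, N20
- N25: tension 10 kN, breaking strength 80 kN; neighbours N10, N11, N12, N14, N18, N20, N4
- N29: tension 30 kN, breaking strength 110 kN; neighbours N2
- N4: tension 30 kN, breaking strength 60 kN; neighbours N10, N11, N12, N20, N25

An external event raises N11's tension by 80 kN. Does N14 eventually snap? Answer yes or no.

no

Round 1 — N11 at 120 > 90. N11 snaps.
  N11 sheds 120 kN to N10, N12, N14, N25, N4: 24 each.
    N10: 110+24 = 134 > 130
    N12: 60+24 = 84 ≤ 120
    N14: 20+24 = 44 ≤ 110
    N25: 10+24 = 34 ≤ 80
    N4: 30+24 = 54 ≤ 60
Round 2 — N10 snaps.
  N10 sheds 134 kN to N18, N2, N20, N22, N25, N4: 22 each (2 lost).
    N18: 50+22 = 72 ≤ 80
    N2: 60+22 = 82 ≤ 90
    N20: 40+22 = 62 ≤ 80
    N22: 90+22 = 112 ≤ 130
    N25: 34+22 = 56 ≤ 80
    N4: 54+22 = 76 > 60
Round 3 — N4 snaps.
  N4 sheds 76 kN to N12, N20, N25: 25 each (1 lost).
    N12: 84+25 = 109 ≤ 120
    N20: 62+25 = 87 > 80
    N25: 56+25 = 81 > 80
Round 4 — N20, N25 snap.
  N20 sheds 87 kN to N18, N22: 43 each (1 lost).
    N18: 72+43 = 115 > 80
    N22: 112+43 = 155 > 130
  N25 sheds 81 kN to N12, N14, N18: 27 each.
    N12: 109+27 = 136 > 120
    N14: 44+27 = 71 ≤ 110
    N18: 115+27 = 142 > 80
Round 5 — N12, N18, N22 snap.
  N12 sheds 136 kN to N2: 136 each.
    N2: 82+136 = 218 > 90
  N18 sheds 142 kN to N2: 142 each.
    N2: 218+142 = 360 > 90
  N22 sheds 155 kN: no online neighbours, lost.
Round 6 — N2 snaps.
  N2 sheds 360 kN to N29: 360 each.
    N29: 30+360 = 390 > 110
Round 7 — N29 snaps.
  N29 sheds 390 kN: no online neighbours, lost.
No further breaks.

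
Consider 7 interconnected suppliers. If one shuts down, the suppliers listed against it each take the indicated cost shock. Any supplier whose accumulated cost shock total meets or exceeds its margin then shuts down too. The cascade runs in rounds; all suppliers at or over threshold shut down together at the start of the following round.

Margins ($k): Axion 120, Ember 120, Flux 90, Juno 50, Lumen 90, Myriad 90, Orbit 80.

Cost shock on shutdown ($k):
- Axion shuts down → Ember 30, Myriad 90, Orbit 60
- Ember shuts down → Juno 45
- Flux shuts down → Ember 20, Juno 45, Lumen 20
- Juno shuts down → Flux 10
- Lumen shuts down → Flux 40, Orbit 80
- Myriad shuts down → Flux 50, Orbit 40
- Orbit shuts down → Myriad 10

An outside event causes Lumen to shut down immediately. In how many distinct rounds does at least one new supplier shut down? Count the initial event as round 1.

Round 1 — Lumen shuts down (initial).
  Flux: +40 → 40 < 90
  Orbit: +80 → 80 ≥ 80
Round 2 — Orbit shuts down.
  Myriad: +10 → 10 < 90
No further shutdowns.

2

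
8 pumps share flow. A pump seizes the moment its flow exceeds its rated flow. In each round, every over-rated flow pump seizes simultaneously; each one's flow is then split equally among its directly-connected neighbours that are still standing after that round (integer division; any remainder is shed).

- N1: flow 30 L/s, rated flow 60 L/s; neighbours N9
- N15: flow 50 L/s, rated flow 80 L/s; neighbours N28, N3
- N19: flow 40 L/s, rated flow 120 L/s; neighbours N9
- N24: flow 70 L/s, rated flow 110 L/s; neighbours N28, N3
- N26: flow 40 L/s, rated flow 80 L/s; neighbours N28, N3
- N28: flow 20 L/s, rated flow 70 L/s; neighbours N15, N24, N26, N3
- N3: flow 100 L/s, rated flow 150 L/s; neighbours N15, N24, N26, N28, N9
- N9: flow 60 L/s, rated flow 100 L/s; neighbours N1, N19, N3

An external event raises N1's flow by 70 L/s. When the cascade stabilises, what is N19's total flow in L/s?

Round 1 — N1 at 100 > 60. N1 seizes.
  N1 sheds 100 L/s to N9: 100 each.
    N9: 60+100 = 160 > 100
Round 2 — N9 seizes.
  N9 sheds 160 L/s to N19, N3: 80 each.
    N19: 40+80 = 120 ≤ 120
    N3: 100+80 = 180 > 150
Round 3 — N3 seizes.
  N3 sheds 180 L/s to N15, N24, N26, N28: 45 each.
    N15: 50+45 = 95 > 80
    N24: 70+45 = 115 > 110
    N26: 40+45 = 85 > 80
    N28: 20+45 = 65 ≤ 70
Round 4 — N15, N24, N26 seize.
  N15 sheds 95 L/s to N28: 95 each.
    N28: 65+95 = 160 > 70
  N24 sheds 115 L/s to N28: 115 each.
    N28: 160+115 = 275 > 70
  N26 sheds 85 L/s to N28: 85 each.
    N28: 275+85 = 360 > 70
Round 5 — N28 seizes.
  N28 sheds 360 L/s: no online neighbours, lost.
No further seizures.

120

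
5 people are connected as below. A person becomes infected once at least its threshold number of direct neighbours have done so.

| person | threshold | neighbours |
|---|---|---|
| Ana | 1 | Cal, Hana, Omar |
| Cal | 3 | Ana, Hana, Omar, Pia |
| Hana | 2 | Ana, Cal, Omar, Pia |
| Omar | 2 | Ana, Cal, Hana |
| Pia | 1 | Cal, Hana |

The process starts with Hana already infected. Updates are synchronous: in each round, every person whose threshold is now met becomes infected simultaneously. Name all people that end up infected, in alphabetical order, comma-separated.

Ana, Cal, Hana, Omar, Pia

Round 1 — Hana becomes infected (initial).
Round 2 — checking thresholds:
  Ana: 1 of 3 neighbours ≥ 1, becomes infected.
  Cal: 1 of 4 neighbours < 3, below threshold.
  Omar: 1 of 3 neighbours < 2, below threshold.
  Pia: 1 of 2 neighbours ≥ 1, becomes infected.
Round 3 — checking thresholds:
  Cal: 3 of 4 neighbours ≥ 3, becomes infected.
  Omar: 2 of 3 neighbours ≥ 2, becomes infected.
Round 4 — no new infections; cascade stops.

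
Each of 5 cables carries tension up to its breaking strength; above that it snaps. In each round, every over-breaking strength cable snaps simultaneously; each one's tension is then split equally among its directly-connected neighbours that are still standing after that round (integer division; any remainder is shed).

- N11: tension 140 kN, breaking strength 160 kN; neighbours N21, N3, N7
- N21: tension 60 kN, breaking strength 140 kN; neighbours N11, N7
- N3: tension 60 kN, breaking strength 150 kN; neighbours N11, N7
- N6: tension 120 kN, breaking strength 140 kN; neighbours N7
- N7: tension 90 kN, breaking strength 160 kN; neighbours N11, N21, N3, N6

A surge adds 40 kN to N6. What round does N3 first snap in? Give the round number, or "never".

Round 1 — N6 at 160 > 140. N6 snaps.
  N6 sheds 160 kN to N7: 160 each.
    N7: 90+160 = 250 > 160
Round 2 — N7 snaps.
  N7 sheds 250 kN to N11, N21, N3: 83 each (1 lost).
    N11: 140+83 = 223 > 160
    N21: 60+83 = 143 > 140
    N3: 60+83 = 143 ≤ 150
Round 3 — N11, N21 snap.
  N11 sheds 223 kN to N3: 223 each.
    N3: 143+223 = 366 > 150
  N21 sheds 143 kN: no online neighbours, lost.
Round 4 — N3 snaps.
  N3 sheds 366 kN: no online neighbours, lost.
No further breaks.

4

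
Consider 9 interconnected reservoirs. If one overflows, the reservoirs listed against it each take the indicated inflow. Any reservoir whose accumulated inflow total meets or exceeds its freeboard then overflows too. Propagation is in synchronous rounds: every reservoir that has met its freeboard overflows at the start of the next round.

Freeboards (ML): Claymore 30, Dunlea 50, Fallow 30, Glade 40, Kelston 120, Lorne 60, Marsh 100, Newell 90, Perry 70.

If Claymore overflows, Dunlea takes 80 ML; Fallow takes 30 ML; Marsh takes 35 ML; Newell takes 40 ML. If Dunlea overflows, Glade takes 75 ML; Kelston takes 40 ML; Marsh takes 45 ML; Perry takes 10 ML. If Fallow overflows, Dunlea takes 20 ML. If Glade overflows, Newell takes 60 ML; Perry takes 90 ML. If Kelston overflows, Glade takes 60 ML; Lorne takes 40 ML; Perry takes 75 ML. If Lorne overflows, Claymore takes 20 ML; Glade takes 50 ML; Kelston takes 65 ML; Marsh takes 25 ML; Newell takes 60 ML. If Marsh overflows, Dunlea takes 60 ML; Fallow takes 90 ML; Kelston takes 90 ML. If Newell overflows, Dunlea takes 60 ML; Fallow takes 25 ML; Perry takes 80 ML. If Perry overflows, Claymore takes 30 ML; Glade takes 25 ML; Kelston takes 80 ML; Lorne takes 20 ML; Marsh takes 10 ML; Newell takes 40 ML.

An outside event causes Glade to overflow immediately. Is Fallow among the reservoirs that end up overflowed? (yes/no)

Round 1 — Glade overflows (initial).
  Newell: +60 → 60 < 90
  Perry: +90 → 90 ≥ 70
Round 2 — Perry overflows.
  Claymore: +30 → 30 ≥ 30
  Kelston: +80 → 80 < 120
  Lorne: +20 → 20 < 60
  Marsh: +10 → 10 < 100
  Newell: +40 → 100 ≥ 90
Round 3 — Claymore, Newell overflow.
  Dunlea: +80+60 → 140 ≥ 50
  Fallow: +30+25 → 55 ≥ 30
  Marsh: +35 → 45 < 100
Round 4 — Dunlea, Fallow overflow.
  Kelston: +40 → 120 ≥ 120
  Marsh: +45 → 90 < 100
Round 5 — Kelston overflows.
  Lorne: +40 → 60 ≥ 60
Round 6 — Lorne overflows.
  Marsh: +25 → 115 ≥ 100
Round 7 — Marsh overflows.
No further overflows.

yes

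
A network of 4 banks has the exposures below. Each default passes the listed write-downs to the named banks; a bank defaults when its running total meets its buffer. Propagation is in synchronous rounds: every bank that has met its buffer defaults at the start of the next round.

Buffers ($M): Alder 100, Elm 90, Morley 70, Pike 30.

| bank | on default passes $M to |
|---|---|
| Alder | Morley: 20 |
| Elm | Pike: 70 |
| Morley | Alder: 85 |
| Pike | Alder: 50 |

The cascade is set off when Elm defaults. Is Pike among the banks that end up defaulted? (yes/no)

yes

Round 1 — Elm defaults (initial).
  Pike: +70 → 70 ≥ 30
Round 2 — Pike defaults.
  Alder: +50 → 50 < 100
No further defaults.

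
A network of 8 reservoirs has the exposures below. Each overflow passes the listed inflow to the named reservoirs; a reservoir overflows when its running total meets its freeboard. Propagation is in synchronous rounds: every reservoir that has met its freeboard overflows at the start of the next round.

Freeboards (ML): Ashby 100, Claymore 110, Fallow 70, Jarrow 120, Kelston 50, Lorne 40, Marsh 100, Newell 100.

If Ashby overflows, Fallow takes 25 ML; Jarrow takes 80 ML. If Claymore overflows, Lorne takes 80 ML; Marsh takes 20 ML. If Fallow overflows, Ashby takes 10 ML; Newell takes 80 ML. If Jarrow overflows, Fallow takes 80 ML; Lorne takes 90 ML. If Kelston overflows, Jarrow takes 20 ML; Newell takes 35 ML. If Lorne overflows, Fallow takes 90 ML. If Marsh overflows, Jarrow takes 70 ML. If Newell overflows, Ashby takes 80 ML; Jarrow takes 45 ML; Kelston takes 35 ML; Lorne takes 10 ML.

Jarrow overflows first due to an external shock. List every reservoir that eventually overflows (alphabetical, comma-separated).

Fallow, Jarrow, Lorne

Round 1 — Jarrow overflows (initial).
  Fallow: +80 → 80 ≥ 70
  Lorne: +90 → 90 ≥ 40
Round 2 — Fallow, Lorne overflow.
  Ashby: +10 → 10 < 100
  Newell: +80 → 80 < 100
No further overflows.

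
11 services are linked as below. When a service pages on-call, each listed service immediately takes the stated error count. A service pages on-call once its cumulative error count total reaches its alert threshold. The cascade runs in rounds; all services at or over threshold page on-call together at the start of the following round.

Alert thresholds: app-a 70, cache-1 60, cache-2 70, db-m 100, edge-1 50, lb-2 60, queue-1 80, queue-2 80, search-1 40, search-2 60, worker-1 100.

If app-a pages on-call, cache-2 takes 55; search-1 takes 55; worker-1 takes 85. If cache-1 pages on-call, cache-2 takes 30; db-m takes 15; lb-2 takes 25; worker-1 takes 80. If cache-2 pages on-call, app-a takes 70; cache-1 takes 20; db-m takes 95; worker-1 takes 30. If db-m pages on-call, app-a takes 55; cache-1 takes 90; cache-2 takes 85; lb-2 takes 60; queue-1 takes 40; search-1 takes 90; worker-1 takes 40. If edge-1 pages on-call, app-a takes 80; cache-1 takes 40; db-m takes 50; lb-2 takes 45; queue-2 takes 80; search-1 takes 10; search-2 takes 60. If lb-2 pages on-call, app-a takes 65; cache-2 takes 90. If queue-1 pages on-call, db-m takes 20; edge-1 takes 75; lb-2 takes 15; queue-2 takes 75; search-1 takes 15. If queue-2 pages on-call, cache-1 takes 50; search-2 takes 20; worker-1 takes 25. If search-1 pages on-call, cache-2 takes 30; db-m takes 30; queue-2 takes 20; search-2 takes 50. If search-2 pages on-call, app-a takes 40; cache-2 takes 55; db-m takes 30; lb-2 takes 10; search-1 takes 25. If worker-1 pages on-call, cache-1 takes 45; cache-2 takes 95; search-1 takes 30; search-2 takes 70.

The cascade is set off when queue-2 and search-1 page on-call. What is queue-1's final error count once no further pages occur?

40

Round 1 — queue-2, search-1 page on-call (initial).
  cache-1: +50 → 50 < 60
  cache-2: +30 → 30 < 70
  db-m: +30 → 30 < 100
  search-2: +20+50 → 70 ≥ 60
  worker-1: +25 → 25 < 100
Round 2 — search-2 pages on-call.
  app-a: +40 → 40 < 70
  cache-2: +55 → 85 ≥ 70
  db-m: +30 → 60 < 100
  lb-2: +10 → 10 < 60
Round 3 — cache-2 pages on-call.
  app-a: +70 → 110 ≥ 70
  cache-1: +20 → 70 ≥ 60
  db-m: +95 → 155 ≥ 100
  worker-1: +30 → 55 < 100
Round 4 — app-a, cache-1, db-m page on-call.
  lb-2: +25+60 → 95 ≥ 60
  queue-1: +40 → 40 < 80
  worker-1: +85+80+40 → 260 ≥ 100
Round 5 — lb-2, worker-1 page on-call.
No further pages.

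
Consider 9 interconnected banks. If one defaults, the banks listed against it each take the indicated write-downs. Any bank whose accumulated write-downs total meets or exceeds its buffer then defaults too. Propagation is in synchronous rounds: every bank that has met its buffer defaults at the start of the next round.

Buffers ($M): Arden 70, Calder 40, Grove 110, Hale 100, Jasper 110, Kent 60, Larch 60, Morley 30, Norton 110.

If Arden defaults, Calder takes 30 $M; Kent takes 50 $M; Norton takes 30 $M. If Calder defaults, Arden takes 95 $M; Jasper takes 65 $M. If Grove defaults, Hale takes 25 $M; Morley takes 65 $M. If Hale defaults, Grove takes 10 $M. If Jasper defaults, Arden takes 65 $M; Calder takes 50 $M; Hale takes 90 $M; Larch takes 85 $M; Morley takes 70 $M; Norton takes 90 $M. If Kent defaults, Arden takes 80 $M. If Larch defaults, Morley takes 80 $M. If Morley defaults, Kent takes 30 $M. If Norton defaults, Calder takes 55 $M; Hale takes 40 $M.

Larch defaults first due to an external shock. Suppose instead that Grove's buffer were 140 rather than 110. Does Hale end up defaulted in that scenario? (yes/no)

no

With Grove's buffer at 140:
Round 1 — Larch defaults (initial).
  Morley: +80 → 80 ≥ 30
Round 2 — Morley defaults.
  Kent: +30 → 30 < 60
No further defaults.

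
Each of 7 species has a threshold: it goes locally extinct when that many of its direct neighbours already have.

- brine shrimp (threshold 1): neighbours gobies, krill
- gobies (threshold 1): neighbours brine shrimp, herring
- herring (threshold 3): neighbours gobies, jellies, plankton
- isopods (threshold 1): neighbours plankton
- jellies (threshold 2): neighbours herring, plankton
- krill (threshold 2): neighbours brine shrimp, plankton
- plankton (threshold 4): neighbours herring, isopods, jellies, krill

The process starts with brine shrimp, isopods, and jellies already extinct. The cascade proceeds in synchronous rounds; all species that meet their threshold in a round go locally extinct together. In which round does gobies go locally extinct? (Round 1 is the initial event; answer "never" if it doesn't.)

2

Round 1 — brine shrimp, isopods, jellies go locally extinct (initial).
Round 2 — checking thresholds:
  gobies: 1 of 2 neighbours ≥ 1, goes locally extinct.
  herring: 1 of 3 neighbours < 3, holds.
  krill: 1 of 2 neighbours < 2, holds.
  plankton: 2 of 4 neighbours < 4, holds.
Round 3 — no new extinctions; cascade stops.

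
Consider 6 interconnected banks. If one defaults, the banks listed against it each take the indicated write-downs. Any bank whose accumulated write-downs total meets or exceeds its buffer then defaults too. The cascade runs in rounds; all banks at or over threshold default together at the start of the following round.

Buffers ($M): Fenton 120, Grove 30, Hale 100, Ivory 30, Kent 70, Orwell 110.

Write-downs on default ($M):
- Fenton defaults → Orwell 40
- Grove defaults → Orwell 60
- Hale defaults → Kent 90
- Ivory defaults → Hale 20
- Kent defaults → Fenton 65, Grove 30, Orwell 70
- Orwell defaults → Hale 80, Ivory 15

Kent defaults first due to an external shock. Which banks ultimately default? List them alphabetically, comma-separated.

Round 1 — Kent defaults (initial).
  Fenton: +65 → 65 < 120
  Grove: +30 → 30 ≥ 30
  Orwell: +70 → 70 < 110
Round 2 — Grove defaults.
  Orwell: +60 → 130 ≥ 110
Round 3 — Orwell defaults.
  Hale: +80 → 80 < 100
  Ivory: +15 → 15 < 30
No further defaults.

Grove, Kent, Orwell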